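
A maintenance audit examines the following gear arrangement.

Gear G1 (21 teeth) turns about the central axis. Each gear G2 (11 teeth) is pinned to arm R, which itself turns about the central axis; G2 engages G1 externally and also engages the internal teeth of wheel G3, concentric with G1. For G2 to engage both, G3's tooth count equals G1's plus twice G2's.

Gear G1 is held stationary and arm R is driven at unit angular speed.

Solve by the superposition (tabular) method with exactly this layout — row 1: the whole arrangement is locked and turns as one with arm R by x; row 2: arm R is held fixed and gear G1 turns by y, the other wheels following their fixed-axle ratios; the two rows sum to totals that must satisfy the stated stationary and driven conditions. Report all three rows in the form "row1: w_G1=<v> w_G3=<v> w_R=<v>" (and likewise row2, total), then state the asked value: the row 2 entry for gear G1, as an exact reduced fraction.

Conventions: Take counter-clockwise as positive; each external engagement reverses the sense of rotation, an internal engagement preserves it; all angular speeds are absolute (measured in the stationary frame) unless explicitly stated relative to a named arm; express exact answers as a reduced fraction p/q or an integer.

topology: planetary set — G1 21T / G2 11T / G3 43T, arm = carrier (Willis)
row 1: whole set turns with the arm by x
row 2: sun turns y, ring = −(21/43)·y, arm 0
boundary: total ω_sun = x + y = 0 and total ω_arm = x = 1  ⇒  y = -1, x = 1
row 2 ring = −(21/43)·(-1) = 21/43
totals (row 1 + row 2): sun 1 + (-1) = 0, ring 1 + 21/43 = 64/43, arm 1 + 0 = 1
asked cell (row2, sun) = -1

row1: w_G1=1 w_G3=1 w_R=1
row2: w_G1=-1 w_G3=21/43 w_R=0
total: w_G1=0 w_G3=64/43 w_R=1
asked value: -1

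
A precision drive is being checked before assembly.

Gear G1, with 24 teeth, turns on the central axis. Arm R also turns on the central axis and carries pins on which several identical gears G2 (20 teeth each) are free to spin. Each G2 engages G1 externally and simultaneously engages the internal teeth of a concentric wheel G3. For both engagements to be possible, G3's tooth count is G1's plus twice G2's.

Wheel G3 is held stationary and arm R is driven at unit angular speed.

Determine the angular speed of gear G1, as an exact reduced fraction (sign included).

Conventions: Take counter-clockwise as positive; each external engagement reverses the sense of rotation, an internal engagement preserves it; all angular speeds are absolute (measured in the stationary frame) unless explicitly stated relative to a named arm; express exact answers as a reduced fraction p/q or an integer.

11/3

recognized (axles ride arm R): planetary set, 24/20/64 teeth
ring teeth: 24 + 2·20 = 64
24(ω_sun−ω_arm) = −64(ω_ring−ω_arm),  ω_ring = 0, ω_arm = 1
ω_sun = 1 − (64/24)(0−1) = 11/3
exact speed ratio = 11/3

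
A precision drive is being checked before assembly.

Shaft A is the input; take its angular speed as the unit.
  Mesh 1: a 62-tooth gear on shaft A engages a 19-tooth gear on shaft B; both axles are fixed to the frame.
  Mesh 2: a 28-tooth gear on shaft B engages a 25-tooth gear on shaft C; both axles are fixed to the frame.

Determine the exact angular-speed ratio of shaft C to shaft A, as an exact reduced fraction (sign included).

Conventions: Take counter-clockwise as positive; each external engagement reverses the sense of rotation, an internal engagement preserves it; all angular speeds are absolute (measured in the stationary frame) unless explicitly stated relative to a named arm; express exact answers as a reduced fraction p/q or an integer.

class = fixed-axis compound train [2 meshes; 2 ratios multiply, 2 sense flips]
mesh 1 [62T→19T]: running ratio 62/19, sense −
mesh 2 [28T→25T]: running ratio 1736/475, sense +
ω_out/ω_in = 1736/475

1736/475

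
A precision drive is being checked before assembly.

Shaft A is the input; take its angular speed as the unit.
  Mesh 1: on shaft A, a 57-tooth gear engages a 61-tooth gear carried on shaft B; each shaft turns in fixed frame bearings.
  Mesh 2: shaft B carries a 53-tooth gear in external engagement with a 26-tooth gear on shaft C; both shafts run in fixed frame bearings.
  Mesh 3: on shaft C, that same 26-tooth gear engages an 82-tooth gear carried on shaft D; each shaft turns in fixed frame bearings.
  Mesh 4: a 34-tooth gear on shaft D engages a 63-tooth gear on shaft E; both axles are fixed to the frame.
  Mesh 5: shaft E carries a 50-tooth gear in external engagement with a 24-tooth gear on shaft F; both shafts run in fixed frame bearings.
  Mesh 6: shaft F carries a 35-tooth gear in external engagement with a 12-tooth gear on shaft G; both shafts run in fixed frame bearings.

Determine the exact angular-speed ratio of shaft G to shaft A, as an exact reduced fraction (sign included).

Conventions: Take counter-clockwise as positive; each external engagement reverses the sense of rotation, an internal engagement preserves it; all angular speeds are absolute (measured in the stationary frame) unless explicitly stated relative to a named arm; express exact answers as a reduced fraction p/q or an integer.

2139875/1080432

class = fixed-axis compound train [6 meshes; 6 ratios multiply, 6 sense flips]
mesh 1 [57T→61T]: running ratio 57/61, sense −
mesh 2 [53T→26T]: running ratio 3021/1586, sense +
mesh 3 [26T→82T]: running ratio 3021/5002, sense −
mesh 4 [34T→63T]: running ratio 17119/52521, sense +
mesh 5 [50T→24T]: running ratio 427975/630252, sense −
mesh 6 [35T→12T]: running ratio 2139875/1080432, sense +
ω_out/ω_in = 2139875/1080432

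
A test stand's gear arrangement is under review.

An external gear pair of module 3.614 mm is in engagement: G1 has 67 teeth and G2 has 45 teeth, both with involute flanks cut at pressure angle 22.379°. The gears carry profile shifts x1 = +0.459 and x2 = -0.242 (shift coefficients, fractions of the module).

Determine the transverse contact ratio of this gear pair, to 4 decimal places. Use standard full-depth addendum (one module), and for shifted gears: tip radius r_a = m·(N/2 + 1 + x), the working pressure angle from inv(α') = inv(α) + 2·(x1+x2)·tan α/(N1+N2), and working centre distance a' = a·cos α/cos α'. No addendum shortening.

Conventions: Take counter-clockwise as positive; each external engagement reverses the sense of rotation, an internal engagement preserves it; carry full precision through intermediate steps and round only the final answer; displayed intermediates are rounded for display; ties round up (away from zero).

topology: single-mesh involute geometry — m = 3.614, 67T/45T pair
base radii: r_b1 = 111.950766, r_b2 = 75.190813
tip radii: r_a1 = 126.341826, r_a2 = 84.054412
inv(α') = inv(22.379°) + 2·(+0.459-0.242)·tan α/(67+45) = 0.02274980  ⇒  α' = 22.90439°
a' = a·cos α / cos α' = 202.3840·cos 22.379°/cos 22.90439° = 203.159570
action lengths: √(r_a1²−r_b1²) = 58.560080, √(r_a2²−r_b2²) = 37.569746
base pitch p_b = π·m·cos α = 10.498618
CR = (58.560080 + 37.569746 − 203.159570·sin 22.90439°)/10.498618 = 1.625094
contact ratio ≈ 1.6251

1.6251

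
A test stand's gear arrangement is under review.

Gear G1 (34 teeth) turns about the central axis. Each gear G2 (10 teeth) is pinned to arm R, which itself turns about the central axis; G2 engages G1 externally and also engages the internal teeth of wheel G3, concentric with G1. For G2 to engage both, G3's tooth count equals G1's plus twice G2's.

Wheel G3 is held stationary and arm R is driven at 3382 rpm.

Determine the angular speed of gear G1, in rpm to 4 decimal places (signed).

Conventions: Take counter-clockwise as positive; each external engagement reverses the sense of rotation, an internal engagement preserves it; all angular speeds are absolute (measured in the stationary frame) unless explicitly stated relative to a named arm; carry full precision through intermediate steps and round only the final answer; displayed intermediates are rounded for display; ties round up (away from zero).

+8753.4118 rpm

topology: planetary set — G1 34T / G2 10T / G3 54T, arm = carrier (Willis)
normalise by the input: solve with ω_arm = 1, then scale by 3382 rpm
ring teeth: 34 + 2·10 = 54
34(ω_sun−ω_arm) = −54(ω_ring−ω_arm),  ω_ring = 0, ω_arm = 1
ω_sun = 1 − (54/34)(0−1) = 44/17
scale: ω_sun = 44/17 × 3382 rpm = +8753.4118 rpm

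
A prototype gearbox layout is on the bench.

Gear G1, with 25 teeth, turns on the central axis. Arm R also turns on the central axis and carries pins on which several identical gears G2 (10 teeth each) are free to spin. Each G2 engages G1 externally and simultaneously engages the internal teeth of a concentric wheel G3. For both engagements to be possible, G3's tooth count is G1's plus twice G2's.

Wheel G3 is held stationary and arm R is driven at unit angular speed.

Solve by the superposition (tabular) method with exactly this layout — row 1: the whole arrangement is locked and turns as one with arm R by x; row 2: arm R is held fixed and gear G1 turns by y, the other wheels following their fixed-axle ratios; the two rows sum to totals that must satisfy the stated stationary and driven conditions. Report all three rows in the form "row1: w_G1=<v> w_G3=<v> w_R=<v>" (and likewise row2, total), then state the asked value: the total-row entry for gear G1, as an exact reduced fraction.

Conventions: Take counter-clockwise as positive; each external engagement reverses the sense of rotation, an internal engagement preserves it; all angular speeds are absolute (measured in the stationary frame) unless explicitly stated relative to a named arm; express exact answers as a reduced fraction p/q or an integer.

row1: w_G1=1 w_G3=1 w_R=1
row2: w_G1=9/5 w_G3=-1 w_R=0
total: w_G1=14/5 w_G3=0 w_R=1
asked value: 14/5

recognized (axles ride arm R): planetary set, 25/10/45 teeth
row 1 (train locked, turned with arm): all members turn x
superposition row 2 [arm held]: sun y, ring −(25/45)·y, arm 0
boundary: total ω_ring = x − (25/45)·y = 0 and total ω_arm = x = 1  ⇒  y = 9/5, x = 1
row 2 ring = −(25/45)·9/5 = -1
totals (row 1 + row 2): sun 1 + 9/5 = 14/5, ring 1 + (-1) = 0, arm 1 + 0 = 1
asked cell (total, sun) = 14/5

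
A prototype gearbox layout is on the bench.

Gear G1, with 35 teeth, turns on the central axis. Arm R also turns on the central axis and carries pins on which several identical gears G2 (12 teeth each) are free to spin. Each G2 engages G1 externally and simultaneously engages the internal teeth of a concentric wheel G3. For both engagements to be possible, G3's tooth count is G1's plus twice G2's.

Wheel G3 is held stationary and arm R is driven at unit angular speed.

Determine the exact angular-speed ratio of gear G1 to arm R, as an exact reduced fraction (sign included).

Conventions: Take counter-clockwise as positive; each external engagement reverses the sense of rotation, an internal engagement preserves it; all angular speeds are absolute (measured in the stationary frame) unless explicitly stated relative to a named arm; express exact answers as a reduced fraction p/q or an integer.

94/35

planetary set (35T centre, 12T on arm, 59T internal) — Willis relation
ring teeth: 35 + 2·12 = 59
35(ω_sun−ω_arm) = −59(ω_ring−ω_arm),  ω_ring = 0, ω_arm = 1
ω_sun = 1 − (59/35)(0−1) = 94/35
ω_out/ω_in = 94/35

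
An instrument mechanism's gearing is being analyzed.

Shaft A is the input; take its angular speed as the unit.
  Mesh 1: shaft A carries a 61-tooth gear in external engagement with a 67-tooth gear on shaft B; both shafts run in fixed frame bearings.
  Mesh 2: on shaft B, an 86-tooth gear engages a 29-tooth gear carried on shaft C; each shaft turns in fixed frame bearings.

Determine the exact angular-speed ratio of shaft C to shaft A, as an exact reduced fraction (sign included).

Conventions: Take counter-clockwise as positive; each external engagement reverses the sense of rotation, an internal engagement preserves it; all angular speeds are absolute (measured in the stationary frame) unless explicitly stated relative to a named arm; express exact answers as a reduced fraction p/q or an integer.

5246/1943

class = fixed-axis compound train [2 meshes; 2 ratios multiply, 2 sense flips]
mesh 1 [61T→67T]: running ratio 61/67, sense −
mesh 2 [86T→29T]: running ratio 5246/1943, sense +
ω_out/ω_in = 5246/1943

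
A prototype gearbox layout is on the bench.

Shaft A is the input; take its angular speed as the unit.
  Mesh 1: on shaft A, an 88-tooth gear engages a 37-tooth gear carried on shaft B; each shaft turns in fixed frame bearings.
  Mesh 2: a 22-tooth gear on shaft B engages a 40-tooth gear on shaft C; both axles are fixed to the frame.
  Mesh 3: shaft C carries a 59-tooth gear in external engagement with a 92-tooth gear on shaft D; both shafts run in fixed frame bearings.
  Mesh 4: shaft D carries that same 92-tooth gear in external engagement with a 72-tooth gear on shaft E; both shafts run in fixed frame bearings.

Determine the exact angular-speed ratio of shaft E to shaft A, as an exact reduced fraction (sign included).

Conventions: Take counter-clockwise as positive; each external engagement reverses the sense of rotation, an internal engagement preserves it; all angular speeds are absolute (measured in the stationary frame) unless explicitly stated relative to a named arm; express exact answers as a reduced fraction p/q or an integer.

class = fixed-axis compound train [4 meshes; 4 ratios multiply, 4 sense flips]
mesh 1 [88T→37T]: running ratio 88/37, sense −
mesh 2 [22T→40T]: running ratio 242/185, sense +
mesh 3 [59T→92T]: running ratio 7139/8510, sense −
mesh 4 [92T→72T]: running ratio 7139/6660, sense +
ω_out/ω_in = 7139/6660

7139/6660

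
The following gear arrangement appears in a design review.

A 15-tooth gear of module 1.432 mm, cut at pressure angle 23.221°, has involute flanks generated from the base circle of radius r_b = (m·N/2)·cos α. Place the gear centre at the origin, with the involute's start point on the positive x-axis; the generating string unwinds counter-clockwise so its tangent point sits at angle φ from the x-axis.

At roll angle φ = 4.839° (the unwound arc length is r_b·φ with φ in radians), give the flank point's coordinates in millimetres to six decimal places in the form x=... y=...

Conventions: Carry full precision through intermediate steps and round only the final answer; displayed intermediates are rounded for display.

topology: single-mesh involute geometry — m = 1.432, N = 15
pitch radius r_p = m·N/2 = 1.432·15/2 = 10.740000
base radius r_b = r_p·cos α = 10.740000·cos 23.221° = 9.869962
roll angle φ = 4.839° = 0.08445648 rad
x = r_b·(cos φ + φ·sin φ) = 9.905100
y = r_b·(sin φ − φ·cos φ) = 0.001981

x=9.905100 y=0.001981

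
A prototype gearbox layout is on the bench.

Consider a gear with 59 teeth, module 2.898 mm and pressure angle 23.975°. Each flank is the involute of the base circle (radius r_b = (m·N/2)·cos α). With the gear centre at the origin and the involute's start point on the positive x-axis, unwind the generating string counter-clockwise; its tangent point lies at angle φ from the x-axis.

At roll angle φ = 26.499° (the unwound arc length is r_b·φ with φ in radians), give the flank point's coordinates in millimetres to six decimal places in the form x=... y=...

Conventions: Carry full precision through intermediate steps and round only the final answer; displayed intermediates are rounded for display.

x=86.028066 y=2.521250

single-mesh involute tooth geometry (59T wheel at module 2.898)
pitch radius r_p = m·N/2 = 2.898·59/2 = 85.491000
base radius r_b = r_p·cos α = 85.491000·cos 23.975° = 78.115080
roll angle φ = 26.499° = 0.46249480 rad
x = r_b·(cos φ + φ·sin φ) = 86.028066
y = r_b·(sin φ − φ·cos φ) = 2.521250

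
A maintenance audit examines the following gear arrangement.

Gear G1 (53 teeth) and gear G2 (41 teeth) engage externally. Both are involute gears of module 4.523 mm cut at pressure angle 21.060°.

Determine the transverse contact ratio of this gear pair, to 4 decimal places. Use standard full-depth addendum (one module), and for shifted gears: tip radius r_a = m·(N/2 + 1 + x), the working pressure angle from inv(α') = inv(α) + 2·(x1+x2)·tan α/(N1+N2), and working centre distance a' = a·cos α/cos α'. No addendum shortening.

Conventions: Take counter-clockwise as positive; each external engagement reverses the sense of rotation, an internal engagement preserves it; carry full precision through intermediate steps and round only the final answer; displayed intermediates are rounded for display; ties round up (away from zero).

1.6886

single-mesh involute tooth geometry (53T engaging 41T at module 4.523)
base radii: r_b1 = 111.853441, r_b2 = 86.528133
tip radii: r_a1 = 124.382500, r_a2 = 97.244500
no profile shift: α' = α, a' = a
action lengths: √(r_a1²−r_b1²) = 54.404174, √(r_a2²−r_b2²) = 44.377640
base pitch p_b = π·m·cos α = 13.260300
CR = (54.404174 + 44.377640 − 212.581000·sin 21.06000°)/13.260300 = 1.688635
contact ratio ≈ 1.6886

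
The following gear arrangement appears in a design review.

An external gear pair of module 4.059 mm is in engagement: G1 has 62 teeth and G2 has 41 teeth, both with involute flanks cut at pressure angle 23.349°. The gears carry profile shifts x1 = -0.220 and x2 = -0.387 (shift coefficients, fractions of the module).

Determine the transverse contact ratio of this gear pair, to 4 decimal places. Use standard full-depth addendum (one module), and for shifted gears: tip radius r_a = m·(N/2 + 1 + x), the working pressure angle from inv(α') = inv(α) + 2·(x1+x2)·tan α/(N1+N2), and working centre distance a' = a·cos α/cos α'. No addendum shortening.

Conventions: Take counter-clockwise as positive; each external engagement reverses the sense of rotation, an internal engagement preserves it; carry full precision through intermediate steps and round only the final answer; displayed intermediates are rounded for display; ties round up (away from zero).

1.7115

recognized (one external pair, fixed centres): single-mesh tooth geometry, m = 4.059, N1 = 62, N2 = 41
base radii: r_b1 = 115.524583, r_b2 = 76.395289
tip radii: r_a1 = 128.995020, r_a2 = 85.697667
inv(α') = inv(23.349°) + 2·(-0.220-0.387)·tan α/(62+41) = 0.01907734  ⇒  α' = 21.65120°
a' = a·cos α / cos α' = 209.0385·cos 23.349°/cos 21.65120° = 206.488200
action lengths: √(r_a1²−r_b1²) = 57.391515, √(r_a2²−r_b2²) = 38.831045
base pitch p_b = π·m·cos α = 11.707457
CR = (57.391515 + 38.831045 − 206.488200·sin 21.65120°)/11.707457 = 1.711529
contact ratio ≈ 1.7115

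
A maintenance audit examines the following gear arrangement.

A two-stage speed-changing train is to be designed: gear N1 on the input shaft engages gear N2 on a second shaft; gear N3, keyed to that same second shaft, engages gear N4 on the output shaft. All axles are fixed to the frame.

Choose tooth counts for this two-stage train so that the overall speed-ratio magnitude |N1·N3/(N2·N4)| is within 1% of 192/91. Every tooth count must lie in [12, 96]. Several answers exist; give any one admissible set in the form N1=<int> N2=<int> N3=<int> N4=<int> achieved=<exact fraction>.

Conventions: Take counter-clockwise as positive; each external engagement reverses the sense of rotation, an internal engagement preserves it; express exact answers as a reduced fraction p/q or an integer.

2-stage fixed-axis compound train for ratio 192/91
target = 192/91 in lowest terms: an exact hit needs N1·N3 = k·192 and N2·N4 = k·91 for one integer k, every count in [12, 96]; additionally prefer no 1:1 stage (N1 ≠ N2, N3 ≠ N4)
k = 1: no 1:1-free in-range split of k·192 and k·91 into factor pairs; take k = 2
k = 2: N1·N3 = 384 = 12·32, N2·N4 = 182 = 13·14
achieved = 12·32/(13·14) = 192/91; |achieved − target| = 0 ≤ 48/2275 ✓

N1=12 N2=13 N3=32 N4=14 achieved=192/91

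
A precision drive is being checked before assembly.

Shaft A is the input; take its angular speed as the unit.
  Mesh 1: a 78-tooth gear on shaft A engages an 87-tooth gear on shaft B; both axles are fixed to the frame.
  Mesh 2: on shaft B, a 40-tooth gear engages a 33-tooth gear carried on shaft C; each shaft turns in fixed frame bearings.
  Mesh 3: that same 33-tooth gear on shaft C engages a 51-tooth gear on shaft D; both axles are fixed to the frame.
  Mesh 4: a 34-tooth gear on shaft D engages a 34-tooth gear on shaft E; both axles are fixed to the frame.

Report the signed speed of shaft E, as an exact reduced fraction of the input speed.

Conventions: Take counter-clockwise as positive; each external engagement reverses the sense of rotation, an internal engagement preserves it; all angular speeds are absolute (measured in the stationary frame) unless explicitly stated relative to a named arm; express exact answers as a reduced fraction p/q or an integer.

1040/1479

4-mesh fixed-axis compound train (all bearings frame-fixed)
mesh 1 [78T→87T]: |ω|/ω_in = 1×78/87 = 26/29, sense flips to −
mesh 2 [40T→33T]: |ω|/ω_in = (26/29)×40/33 = 1040/957, sense flips to +
mesh 3 [33T→51T]: |ω|/ω_in = (1040/957)×33/51 = 1040/1479, sense flips to −
mesh 4 [34T→34T]: |ω|/ω_in = (1040/1479)×34/34 = 1040/1479, sense flips to +
signed output speed (× input speed) = 1040/1479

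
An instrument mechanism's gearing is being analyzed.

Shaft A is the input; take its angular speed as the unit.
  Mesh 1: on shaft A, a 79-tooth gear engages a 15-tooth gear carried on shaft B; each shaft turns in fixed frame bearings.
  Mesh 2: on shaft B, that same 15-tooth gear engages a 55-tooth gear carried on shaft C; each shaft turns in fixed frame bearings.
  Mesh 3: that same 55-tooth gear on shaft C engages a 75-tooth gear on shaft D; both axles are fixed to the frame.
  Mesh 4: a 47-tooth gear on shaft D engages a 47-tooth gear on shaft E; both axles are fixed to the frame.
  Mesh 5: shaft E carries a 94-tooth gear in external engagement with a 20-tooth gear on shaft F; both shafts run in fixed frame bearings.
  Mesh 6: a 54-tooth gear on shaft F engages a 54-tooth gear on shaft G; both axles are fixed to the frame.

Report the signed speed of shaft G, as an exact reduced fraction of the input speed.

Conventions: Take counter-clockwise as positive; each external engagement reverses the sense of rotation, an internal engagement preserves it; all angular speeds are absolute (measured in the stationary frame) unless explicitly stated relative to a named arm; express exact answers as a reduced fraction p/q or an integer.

3713/750

6-mesh fixed-axis compound train (all bearings frame-fixed)
mesh 1 [79T→15T]: |ω|/ω_in = 1×79/15 = 79/15, sense flips to −
mesh 2 [15T→55T]: |ω|/ω_in = (79/15)×15/55 = 79/55, sense flips to +
mesh 3 [55T→75T]: |ω|/ω_in = (79/55)×55/75 = 79/75, sense flips to −
mesh 4 [47T→47T]: |ω|/ω_in = (79/75)×47/47 = 79/75, sense flips to +
mesh 5 [94T→20T]: |ω|/ω_in = (79/75)×94/20 = 3713/750, sense flips to −
mesh 6 [54T→54T]: |ω|/ω_in = (3713/750)×54/54 = 3713/750, sense flips to +
signed output speed (× input speed) = 3713/750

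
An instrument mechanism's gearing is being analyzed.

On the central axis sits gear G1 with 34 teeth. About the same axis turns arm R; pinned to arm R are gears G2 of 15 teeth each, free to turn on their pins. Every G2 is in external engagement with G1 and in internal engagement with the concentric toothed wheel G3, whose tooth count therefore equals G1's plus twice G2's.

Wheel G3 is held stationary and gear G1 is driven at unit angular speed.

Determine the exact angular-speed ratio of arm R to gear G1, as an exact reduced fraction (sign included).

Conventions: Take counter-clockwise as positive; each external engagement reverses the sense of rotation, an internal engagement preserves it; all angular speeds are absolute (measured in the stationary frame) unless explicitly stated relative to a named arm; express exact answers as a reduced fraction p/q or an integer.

17/49

recognized (axles ride arm R): planetary set, 34/15/64 teeth
ring teeth: 34 + 2·15 = 64
34(ω_sun−ω_arm) = −64(ω_ring−ω_arm),  ω_ring = 0, ω_sun = 1
34(1−ω_arm) = −64(0−ω_arm)  ⇒  98·ω_arm = 34  ⇒  ω_arm = 17/49
ω_out/ω_in = 17/49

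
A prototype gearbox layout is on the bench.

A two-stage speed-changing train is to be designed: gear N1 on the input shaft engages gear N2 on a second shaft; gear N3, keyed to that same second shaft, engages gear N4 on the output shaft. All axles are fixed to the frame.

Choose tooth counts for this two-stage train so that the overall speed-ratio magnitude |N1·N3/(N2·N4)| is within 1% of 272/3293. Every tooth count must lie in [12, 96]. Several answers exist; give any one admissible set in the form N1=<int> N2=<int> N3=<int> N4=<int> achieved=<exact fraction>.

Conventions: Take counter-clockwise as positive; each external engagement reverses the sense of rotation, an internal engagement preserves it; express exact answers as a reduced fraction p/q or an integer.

N1=16 N2=37 N3=17 N4=89 achieved=272/3293

class = fixed-axis compound train [2-stage, 272/3293 wanted]
target = 272/3293 in lowest terms: an exact hit needs N1·N3 = k·272 and N2·N4 = k·3293 for one integer k, every count in [12, 96]; additionally prefer no 1:1 stage (N1 ≠ N2, N3 ≠ N4)
k = 1: N1·N3 = 272 = 16·17, N2·N4 = 3293 = 37·89
achieved = 16·17/(37·89) = 272/3293; |achieved − target| = 0 ≤ 68/82325 ✓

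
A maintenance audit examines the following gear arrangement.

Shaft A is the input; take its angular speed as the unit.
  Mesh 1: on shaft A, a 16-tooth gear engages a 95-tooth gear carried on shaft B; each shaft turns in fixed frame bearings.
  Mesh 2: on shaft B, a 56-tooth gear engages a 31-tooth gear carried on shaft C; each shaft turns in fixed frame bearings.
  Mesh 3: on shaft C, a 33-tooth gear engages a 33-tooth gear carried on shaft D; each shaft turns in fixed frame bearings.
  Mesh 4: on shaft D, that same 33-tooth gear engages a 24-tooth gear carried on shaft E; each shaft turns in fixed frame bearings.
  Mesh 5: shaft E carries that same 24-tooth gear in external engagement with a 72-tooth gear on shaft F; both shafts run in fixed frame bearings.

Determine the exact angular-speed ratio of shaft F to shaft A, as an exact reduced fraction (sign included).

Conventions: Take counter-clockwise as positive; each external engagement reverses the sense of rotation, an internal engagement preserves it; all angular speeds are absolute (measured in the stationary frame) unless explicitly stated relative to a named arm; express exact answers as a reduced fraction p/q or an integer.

class = fixed-axis compound train [5 meshes; 5 ratios multiply, 5 sense flips]
mesh 1 [16T→95T]: running ratio 16/95, sense −
mesh 2 [56T→31T]: running ratio 896/2945, sense +
mesh 3 [33T→33T]: running ratio 896/2945, sense −
mesh 4 [33T→24T]: running ratio 1232/2945, sense +
mesh 5 [24T→72T]: running ratio 1232/8835, sense −
ω_out/ω_in = -1232/8835

-1232/8835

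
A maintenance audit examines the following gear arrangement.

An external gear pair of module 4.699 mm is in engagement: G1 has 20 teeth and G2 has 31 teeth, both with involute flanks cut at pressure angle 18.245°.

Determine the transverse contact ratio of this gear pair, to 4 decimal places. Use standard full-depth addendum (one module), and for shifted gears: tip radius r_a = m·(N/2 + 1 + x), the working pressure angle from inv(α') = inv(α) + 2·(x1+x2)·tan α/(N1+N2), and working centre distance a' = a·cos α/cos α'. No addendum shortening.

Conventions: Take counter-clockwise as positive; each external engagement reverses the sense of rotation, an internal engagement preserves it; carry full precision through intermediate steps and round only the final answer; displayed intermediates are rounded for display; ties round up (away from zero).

class = single-mesh tooth geometry [involute pair 20T × 31T, m = 4.699]
base radii: r_b1 = 44.627646, r_b2 = 69.172851
tip radii: r_a1 = 51.689000, r_a2 = 77.533500
no profile shift: α' = α, a' = a
action lengths: √(r_a1²−r_b1²) = 26.079224, √(r_a2²−r_b2²) = 35.022283
base pitch p_b = π·m·cos α = 14.020188
CR = (26.079224 + 35.022283 − 119.824500·sin 18.24500°)/14.020188 = 1.682341
contact ratio ≈ 1.6823

1.6823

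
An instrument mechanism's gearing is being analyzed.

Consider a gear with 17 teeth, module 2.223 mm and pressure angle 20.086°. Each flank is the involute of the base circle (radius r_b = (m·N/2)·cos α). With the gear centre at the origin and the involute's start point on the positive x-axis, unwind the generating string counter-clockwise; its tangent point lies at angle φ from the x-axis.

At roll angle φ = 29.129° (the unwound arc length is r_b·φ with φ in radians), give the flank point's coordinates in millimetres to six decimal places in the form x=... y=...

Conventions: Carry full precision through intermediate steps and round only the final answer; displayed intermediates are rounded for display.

class = single-mesh tooth geometry [base-circle involute, m = 2.223, 17T]
pitch radius r_p = m·N/2 = 2.223·17/2 = 18.895500
base radius r_b = r_p·cos α = 18.895500·cos 20.086° = 17.746242
roll angle φ = 29.129° = 0.50839696 rad
x = r_b·(cos φ + φ·sin φ) = 19.893576
y = r_b·(sin φ − φ·cos φ) = 0.757403

x=19.893576 y=0.757403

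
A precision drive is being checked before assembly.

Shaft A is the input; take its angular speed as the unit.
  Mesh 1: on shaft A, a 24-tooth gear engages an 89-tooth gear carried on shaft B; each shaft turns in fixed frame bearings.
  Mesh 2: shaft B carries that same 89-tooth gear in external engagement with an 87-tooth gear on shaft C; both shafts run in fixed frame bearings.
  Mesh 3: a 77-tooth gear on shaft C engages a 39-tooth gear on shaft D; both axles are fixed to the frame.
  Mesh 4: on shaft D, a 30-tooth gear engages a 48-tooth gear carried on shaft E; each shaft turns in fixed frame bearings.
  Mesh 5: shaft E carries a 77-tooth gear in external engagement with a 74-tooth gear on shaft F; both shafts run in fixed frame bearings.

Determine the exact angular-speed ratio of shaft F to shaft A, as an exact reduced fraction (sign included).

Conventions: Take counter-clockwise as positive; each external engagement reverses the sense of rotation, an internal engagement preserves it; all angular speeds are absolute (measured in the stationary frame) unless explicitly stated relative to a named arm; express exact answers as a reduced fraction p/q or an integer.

class = fixed-axis compound train [5 meshes; 5 ratios multiply, 5 sense flips]
mesh 1 [24T→89T]: running ratio 24/89, sense −
mesh 2 [89T→87T]: running ratio 8/29, sense +
mesh 3 [77T→39T]: running ratio 616/1131, sense −
mesh 4 [30T→48T]: running ratio 385/1131, sense +
mesh 5 [77T→74T]: running ratio 29645/83694, sense −
ω_out/ω_in = -29645/83694

-29645/83694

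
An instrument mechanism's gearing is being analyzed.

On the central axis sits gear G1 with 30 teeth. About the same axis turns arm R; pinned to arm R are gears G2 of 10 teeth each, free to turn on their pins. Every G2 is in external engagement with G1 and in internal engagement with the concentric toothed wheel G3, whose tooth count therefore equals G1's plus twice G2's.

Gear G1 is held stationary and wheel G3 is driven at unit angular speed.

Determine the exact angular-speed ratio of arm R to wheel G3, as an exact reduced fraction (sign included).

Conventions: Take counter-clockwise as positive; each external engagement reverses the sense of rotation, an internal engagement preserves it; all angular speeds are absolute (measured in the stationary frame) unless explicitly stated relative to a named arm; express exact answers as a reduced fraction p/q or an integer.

5/8

planetary set (30T centre, 10T on arm, 50T internal) — Willis relation
ring teeth: 30 + 2·10 = 50
30(ω_sun−ω_arm) = −50(ω_ring−ω_arm),  ω_sun = 0, ω_ring = 1
30(0−ω_arm) = −50(1−ω_arm)  ⇒  80·ω_arm = 50  ⇒  ω_arm = 5/8
ω_out/ω_in = 5/8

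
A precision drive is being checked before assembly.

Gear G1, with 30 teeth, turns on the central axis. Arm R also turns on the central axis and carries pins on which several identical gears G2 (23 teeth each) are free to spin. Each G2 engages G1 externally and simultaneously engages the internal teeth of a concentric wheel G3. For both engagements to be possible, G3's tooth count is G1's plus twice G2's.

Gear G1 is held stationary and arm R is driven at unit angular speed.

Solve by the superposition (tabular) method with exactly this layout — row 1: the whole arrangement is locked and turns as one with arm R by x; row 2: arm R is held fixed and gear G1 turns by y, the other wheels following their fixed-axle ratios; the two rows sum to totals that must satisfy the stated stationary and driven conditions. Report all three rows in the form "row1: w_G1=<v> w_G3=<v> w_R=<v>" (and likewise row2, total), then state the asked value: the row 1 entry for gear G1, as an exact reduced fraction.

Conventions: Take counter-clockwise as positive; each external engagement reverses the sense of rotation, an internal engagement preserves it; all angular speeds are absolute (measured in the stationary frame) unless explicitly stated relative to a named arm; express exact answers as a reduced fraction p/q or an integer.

topology: planetary set — G1 30T / G2 23T / G3 76T, arm = carrier (Willis)
row 1 — lock + rotate with arm: ω_sun = ω_ring = ω_arm = x
row 2: sun turns y, ring = −(30/76)·y, arm 0
boundary: total ω_sun = x + y = 0 and total ω_arm = x = 1  ⇒  y = -1, x = 1
row 2 ring = −(30/76)·(-1) = 15/38
totals (row 1 + row 2): sun 1 + (-1) = 0, ring 1 + 15/38 = 53/38, arm 1 + 0 = 1
asked cell (row1, sun) = 1

row1: w_G1=1 w_G3=1 w_R=1
row2: w_G1=-1 w_G3=15/38 w_R=0
total: w_G1=0 w_G3=53/38 w_R=1
asked value: 1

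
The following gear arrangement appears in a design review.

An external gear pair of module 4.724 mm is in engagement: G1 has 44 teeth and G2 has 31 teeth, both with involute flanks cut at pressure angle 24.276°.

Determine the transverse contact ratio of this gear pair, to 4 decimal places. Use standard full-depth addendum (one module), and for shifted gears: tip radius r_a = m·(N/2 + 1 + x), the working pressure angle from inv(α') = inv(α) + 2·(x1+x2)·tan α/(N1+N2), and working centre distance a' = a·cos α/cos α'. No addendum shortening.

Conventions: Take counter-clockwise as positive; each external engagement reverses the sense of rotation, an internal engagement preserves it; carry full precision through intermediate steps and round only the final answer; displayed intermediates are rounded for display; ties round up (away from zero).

single-mesh involute tooth geometry (44T engaging 31T at module 4.724)
base radii: r_b1 = 94.738226, r_b2 = 66.747386
tip radii: r_a1 = 108.652000, r_a2 = 77.946000
no profile shift: α' = α, a' = a
action lengths: √(r_a1²−r_b1²) = 53.197045, √(r_a2²−r_b2²) = 40.253761
base pitch p_b = π·m·cos α = 13.528587
CR = (53.197045 + 40.253761 − 177.150000·sin 24.27600°)/13.528587 = 1.524082
contact ratio ≈ 1.5241

1.5241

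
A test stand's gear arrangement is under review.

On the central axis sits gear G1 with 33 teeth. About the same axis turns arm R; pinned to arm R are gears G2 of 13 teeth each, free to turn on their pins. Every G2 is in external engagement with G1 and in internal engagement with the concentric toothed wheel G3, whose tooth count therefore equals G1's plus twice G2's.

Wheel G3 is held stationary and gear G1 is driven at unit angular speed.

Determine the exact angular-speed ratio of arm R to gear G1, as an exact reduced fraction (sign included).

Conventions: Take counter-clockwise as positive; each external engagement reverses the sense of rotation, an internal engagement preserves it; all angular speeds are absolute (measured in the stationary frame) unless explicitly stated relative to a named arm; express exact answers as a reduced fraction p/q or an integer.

recognized (axles ride arm R): planetary set, 33/13/59 teeth
ring teeth: 33 + 2·13 = 59
33(ω_sun−ω_arm) = −59(ω_ring−ω_arm),  ω_ring = 0, ω_sun = 1
33(1−ω_arm) = −59(0−ω_arm)  ⇒  92·ω_arm = 33  ⇒  ω_arm = 33/92
ω_out/ω_in = 33/92

33/92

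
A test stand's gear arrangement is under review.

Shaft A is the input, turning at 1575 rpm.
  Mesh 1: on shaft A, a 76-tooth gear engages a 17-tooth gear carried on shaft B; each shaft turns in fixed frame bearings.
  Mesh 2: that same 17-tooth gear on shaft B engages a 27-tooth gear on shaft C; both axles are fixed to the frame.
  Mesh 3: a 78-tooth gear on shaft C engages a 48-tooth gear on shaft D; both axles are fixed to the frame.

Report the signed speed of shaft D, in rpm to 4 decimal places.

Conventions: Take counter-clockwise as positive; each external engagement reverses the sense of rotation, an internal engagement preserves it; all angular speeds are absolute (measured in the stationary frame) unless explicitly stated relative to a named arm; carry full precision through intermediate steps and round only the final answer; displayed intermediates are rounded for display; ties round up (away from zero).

topology: fixed-axis compound train — 3 meshes, A→D
mesh 1 [76T→17T]: ω = 1575.0000×76/17 = 7041.1765 rpm, sense flips to −
mesh 2 [17T→27T]: ω = 7041.1765×17/27 = 4433.3333 rpm, sense flips to +
mesh 3 [78T→48T]: ω = 4433.3333×78/48 = 7204.1667 rpm, sense flips to −
signed output speed = -7204.1667 rpm

-7204.1667 rpm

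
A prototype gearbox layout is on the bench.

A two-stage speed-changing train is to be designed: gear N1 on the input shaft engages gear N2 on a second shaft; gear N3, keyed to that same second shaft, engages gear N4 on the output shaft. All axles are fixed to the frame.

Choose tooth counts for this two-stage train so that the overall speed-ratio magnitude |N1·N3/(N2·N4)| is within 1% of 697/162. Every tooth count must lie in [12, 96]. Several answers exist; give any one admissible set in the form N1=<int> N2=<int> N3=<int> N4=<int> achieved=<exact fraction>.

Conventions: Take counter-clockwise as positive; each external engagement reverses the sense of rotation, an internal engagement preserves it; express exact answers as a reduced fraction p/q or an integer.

2-stage fixed-axis compound train for ratio 697/162
target = 697/162 in lowest terms: an exact hit needs N1·N3 = k·697 and N2·N4 = k·162 for one integer k, every count in [12, 96]; additionally prefer no 1:1 stage (N1 ≠ N2, N3 ≠ N4)
k = 1: no 1:1-free in-range split of k·697 and k·162 into factor pairs; take k = 2
k = 2: N1·N3 = 1394 = 17·82, N2·N4 = 324 = 12·27
achieved = 17·82/(12·27) = 697/162; |achieved − target| = 0 ≤ 697/16200 ✓

N1=17 N2=12 N3=82 N4=27 achieved=697/162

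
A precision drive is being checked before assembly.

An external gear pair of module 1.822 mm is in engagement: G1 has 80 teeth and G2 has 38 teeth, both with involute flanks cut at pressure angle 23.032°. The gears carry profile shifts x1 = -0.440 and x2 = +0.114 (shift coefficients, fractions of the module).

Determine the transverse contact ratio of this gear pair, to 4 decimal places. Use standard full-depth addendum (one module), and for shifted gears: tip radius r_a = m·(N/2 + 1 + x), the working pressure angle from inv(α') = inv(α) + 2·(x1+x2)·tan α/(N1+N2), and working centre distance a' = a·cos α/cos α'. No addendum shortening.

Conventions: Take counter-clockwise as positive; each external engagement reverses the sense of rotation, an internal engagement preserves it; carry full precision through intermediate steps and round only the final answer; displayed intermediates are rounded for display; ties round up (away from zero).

1.6424

class = single-mesh tooth geometry [involute pair 80T × 38T, m = 1.822]
base radii: r_b1 = 67.070479, r_b2 = 31.858478
tip radii: r_a1 = 73.900320, r_a2 = 36.647708
inv(α') = inv(23.032°) + 2·(-0.440+0.114)·tan α/(80+38) = 0.02080083  ⇒  α' = 22.25882°
a' = a·cos α / cos α' = 107.4980·cos 23.032°/cos 22.25882° = 106.894502
action lengths: √(r_a1²−r_b1²) = 31.029150, √(r_a2²−r_b2²) = 18.113308
base pitch p_b = π·m·cos α = 5.267703
CR = (31.029150 + 18.113308 − 106.894502·sin 22.25882°)/5.267703 = 1.642417
contact ratio ≈ 1.6424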